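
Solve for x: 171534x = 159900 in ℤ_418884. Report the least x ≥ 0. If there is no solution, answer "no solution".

First find gcd(171534, 418884):
418884 = 2·171534 + 75816
171534 = 2·75816 + 19902
75816 = 3·19902 + 16110
19902 = 1·16110 + 3792
16110 = 4·3792 + 942
3792 = 4·942 + 24
942 = 39·24 + 6
24 = 4·6 + 0
gcd = 6 and 6 | 159900, so solutions exist. Divide through by 6: 28589x ≡ 26650 (mod 69814).
Now find 28589⁻¹ mod 69814:
69814 = 2×28589 + 12636
28589 = 2×12636 + 3317
12636 = 3×3317 + 2685
3317 = 1×2685 + 632
2685 = 4×632 + 157
632 = 4×157 + 4
157 = 39×4 + 1
4 = 4×1 + 0
Back-substitute:
1 = 157 − 39·4
1 = −39·632 + 157·157
1 = 157·2685 − 667·632
1 = −667·3317 + 824·2685
1 = 824·12636 − 3139·3317
1 = −3139·28589 + 7102·12636
1 = 7102·69814 − 17343·28589
So 28589·(-17343) ≡ 1 (mod 69814), i.e. 28589⁻¹ ≡ 52471.
Then x ≡ 52471·26650 ≡ 47544 (mod 69814); the smallest non-negative solution is x = 47544.

47544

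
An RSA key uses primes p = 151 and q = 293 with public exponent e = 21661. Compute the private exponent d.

φ(n) = (p−1)(q−1) = 150·292 = 43800.
Need d with 21661·d ≡ 1 (mod 43800). Apply the extended Euclidean algorithm:
43800 = 2*21661 + 478
21661 = 45*478 + 151
478 = 3*151 + 25
151 = 6*25 + 1
25 = 25*1 + 0
Back-substitute:
1 = 151 − 6·25
1 = −6·478 + 19·151
1 = 19·21661 − 861·478
1 = −861·43800 + 1741·21661
So 21661·1741 ≡ 1 (mod 43800), hence d = 1741.

1741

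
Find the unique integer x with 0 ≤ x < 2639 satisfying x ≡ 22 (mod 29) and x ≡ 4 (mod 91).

1733

Write x = 22 + 29·k. Then 29·k ≡ 4 − 22 ≡ 73 (mod 91).
Need 29⁻¹ mod 91. Extended Euclid on (91, 29):
91 = 3×29 + 4
29 = 7×4 + 1
4 = 4×1 + 0
Back-substitute:
1 = 29 − 7·4
1 = −7·91 + 22·29
29⁻¹ ≡ 22 (mod 91), so k ≡ 22·73 ≡ 59 (mod 91).
x = 22 + 29·59 = 1733.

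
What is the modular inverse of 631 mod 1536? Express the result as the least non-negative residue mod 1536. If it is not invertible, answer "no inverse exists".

Extended Euclidean algorithm:
1536 = 2·631 + 274
631 = 2·274 + 83
274 = 3·83 + 25
83 = 3·25 + 8
25 = 3·8 + 1
8 = 8·1 + 0
gcd = 1, so the inverse exists. Back-substitute:
1 = 25 − 3·8
1 = −3·83 + 10·25
1 = 10·274 − 33·83
1 = −33·631 + 76·274
1 = 76·1536 − 185·631
So 631·(-185) ≡ 1 (mod 1536), and -185 ≡ 1351 (mod 1536).

1351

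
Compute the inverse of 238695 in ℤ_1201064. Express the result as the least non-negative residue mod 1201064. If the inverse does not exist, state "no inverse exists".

Run Euclid on (1201064, 238695):
1201064 = 5·238695 + 7589
238695 = 31·7589 + 3436
7589 = 2·3436 + 717
3436 = 4·717 + 568
717 = 1·568 + 149
568 = 3·149 + 121
149 = 1·121 + 28
121 = 4·28 + 9
28 = 3·9 + 1
9 = 9·1 + 0
The gcd is 1. Working backward:
1 = 28 − 3·9
1 = −3·121 + 13·28
1 = 13·149 − 16·121
1 = −16·568 + 61·149
1 = 61·717 − 77·568
1 = −77·3436 + 369·717
1 = 369·7589 − 815·3436
1 = −815·238695 + 25634·7589
1 = 25634·1201064 − 128985·238695
Hence 238695⁻¹ ≡ -128985 ≡ 1072079 (mod 1201064).

1072079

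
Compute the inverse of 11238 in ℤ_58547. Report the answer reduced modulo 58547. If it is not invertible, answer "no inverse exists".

Apply the Euclidean algorithm to 58547 and 11238:
58547 = 5*11238 + 2357
11238 = 4*2357 + 1810
2357 = 1*1810 + 547
1810 = 3*547 + 169
547 = 3*169 + 40
169 = 4*40 + 9
40 = 4*9 + 4
9 = 2*4 + 1
4 = 4*1 + 0
The gcd is 1. Working backward:
1 = 9 − 2·4
1 = −2·40 + 9·9
1 = 9·169 − 38·40
1 = −38·547 + 123·169
1 = 123·1810 − 407·547
1 = −407·2357 + 530·1810
1 = 530·11238 − 2527·2357
1 = −2527·58547 + 13165·11238
So 11238·13165 ≡ 1 (mod 58547).

13165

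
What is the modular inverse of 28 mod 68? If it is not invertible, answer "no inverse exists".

no inverse exists

Euclidean algorithm on 68, 28:
68 = 2*28 + 12
28 = 2*12 + 4
12 = 3*4 + 0
Since gcd = 4 > 1, 28 is not a unit mod 68.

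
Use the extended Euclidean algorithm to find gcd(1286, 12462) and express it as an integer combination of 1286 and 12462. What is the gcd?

2

Repeated division:
12462 = 9×1286 + 888
1286 = 1×888 + 398
888 = 2×398 + 92
398 = 4×92 + 30
92 = 3×30 + 2
30 = 15×2 + 0
gcd(1286, 12462) = 2.
Back-substituting:
2 = 92 − 3·30
2 = −3·398 + 13·92
2 = 13·888 − 29·398
2 = −29·1286 + 42·888
2 = 42·12462 − 407·1286
So 2 = (42)·12462 + (-407)·1286.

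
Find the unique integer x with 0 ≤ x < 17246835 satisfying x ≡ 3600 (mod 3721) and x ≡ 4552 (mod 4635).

Write x = 3600 + 3721·k. Then 3721·k ≡ 4552 − 3600 ≡ 952 (mod 4635).
Need 3721⁻¹ mod 4635. Extended Euclid on (4635, 3721):
4635 = 1*3721 + 914
3721 = 4*914 + 65
914 = 14*65 + 4
65 = 16*4 + 1
4 = 4*1 + 0
Back-substitute:
1 = 65 − 16·4
1 = −16·914 + 225·65
1 = 225·3721 − 916·914
1 = −916·4635 + 1141·3721
3721⁻¹ ≡ 1141 (mod 4635), so k ≡ 1141·952 ≡ 1642 (mod 4635).
x = 3600 + 3721·1642 = 6113482.

6113482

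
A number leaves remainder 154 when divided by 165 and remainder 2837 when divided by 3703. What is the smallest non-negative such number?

276859

Write x = 154 + 165·k. Then 165·k ≡ 2837 − 154 ≡ 2683 (mod 3703).
Need 165⁻¹ mod 3703. Extended Euclid on (3703, 165):
3703 = 22×165 + 73
165 = 2×73 + 19
73 = 3×19 + 16
19 = 1×16 + 3
16 = 5×3 + 1
3 = 3×1 + 0
Back-substitute:
1 = 16 − 5·3
1 = −5·19 + 6·16
1 = 6·73 − 23·19
1 = −23·165 + 52·73
1 = 52·3703 − 1167·165
165⁻¹ ≡ 2536 (mod 3703), so k ≡ 2536·2683 ≡ 1677 (mod 3703).
x = 154 + 165·1677 = 276859.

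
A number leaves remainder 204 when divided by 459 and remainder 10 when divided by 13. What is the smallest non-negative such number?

Write x = 204 + 459·k. Then 459·k ≡ 10 − 204 ≡ 1 (mod 13).
Need 459⁻¹ mod 13. Extended Euclid on (13, 4):
13 = 3*4 + 1
4 = 4*1 + 0
Back-substitute:
1 = 13 − 3·4
459⁻¹ ≡ 10 (mod 13), so k ≡ 10·1 ≡ 10 (mod 13).
x = 204 + 459·10 = 4794.

4794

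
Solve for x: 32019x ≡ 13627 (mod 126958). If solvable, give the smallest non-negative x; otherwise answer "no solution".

gcd(32019, 126958):
126958 = 3*32019 + 30901
32019 = 1*30901 + 1118
30901 = 27*1118 + 715
1118 = 1*715 + 403
715 = 1*403 + 312
403 = 1*312 + 91
312 = 3*91 + 39
91 = 2*39 + 13
39 = 3*13 + 0
gcd = 13, but 13 ∤ 13627, so the congruence has no solution.

no solution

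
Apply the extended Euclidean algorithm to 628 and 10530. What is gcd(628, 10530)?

2

Euclidean algorithm:
10530 = 16×628 + 482
628 = 1×482 + 146
482 = 3×146 + 44
146 = 3×44 + 14
44 = 3×14 + 2
14 = 7×2 + 0
gcd(628, 10530) = 2.
Working backward:
2 = 44 − 3·14
2 = −3·146 + 10·44
2 = 10·482 − 33·146
2 = −33·628 + 43·482
2 = 43·10530 − 721·628
So 2 = (43)·10530 + (-721)·628.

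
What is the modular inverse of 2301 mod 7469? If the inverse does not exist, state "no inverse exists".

gcd(7469, 2301) by repeated division:
7469 = 3*2301 + 566
2301 = 4*566 + 37
566 = 15*37 + 11
37 = 3*11 + 4
11 = 2*4 + 3
4 = 1*3 + 1
3 = 3*1 + 0
The gcd is 1. Working backward:
1 = 4 − 3
1 = −11 + 3·4
1 = 3·37 − 10·11
1 = −10·566 + 153·37
1 = 153·2301 − 622·566
1 = −622·7469 + 2019·2301
So 2301·2019 ≡ 1 (mod 7469).

2019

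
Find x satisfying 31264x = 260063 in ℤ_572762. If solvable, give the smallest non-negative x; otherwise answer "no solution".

gcd(31264, 572762):
572762 = 18*31264 + 10010
31264 = 3*10010 + 1234
10010 = 8*1234 + 138
1234 = 8*138 + 130
138 = 1*130 + 8
130 = 16*8 + 2
8 = 4*2 + 0
gcd = 2, but 2 ∤ 260063, so the congruence has no solution.

no solution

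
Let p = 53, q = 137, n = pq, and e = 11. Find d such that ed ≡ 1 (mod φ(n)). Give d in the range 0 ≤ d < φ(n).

643

φ(n) = (p−1)(q−1) = 52·136 = 7072.
Need d with 11·d ≡ 1 (mod 7072). Apply the extended Euclidean algorithm:
7072 = 642*11 + 10
11 = 1*10 + 1
10 = 10*1 + 0
Back-substitute:
1 = 11 − 10
1 = −7072 + 643·11
So 11·643 ≡ 1 (mod 7072), hence d = 643.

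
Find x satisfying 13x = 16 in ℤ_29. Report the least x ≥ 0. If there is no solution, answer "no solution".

First find gcd(13, 29):
29 = 2×13 + 3
13 = 4×3 + 1
3 = 3×1 + 0
gcd = 1, so a unique solution mod 29 exists.
Back-substitute for the Bézout coefficients:
1 = 13 − 4·3
1 = −4·29 + 9·13
So 13·(9) ≡ 1 (mod 29), giving 13⁻¹ ≡ 9.
x ≡ 13⁻¹·16 ≡ 9·16 ≡ 28 (mod 29).

28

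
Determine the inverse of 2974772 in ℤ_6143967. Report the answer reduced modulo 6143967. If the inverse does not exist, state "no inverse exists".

1448528

Run Euclid on (6143967, 2974772):
6143967 = 2*2974772 + 194423
2974772 = 15*194423 + 58427
194423 = 3*58427 + 19142
58427 = 3*19142 + 1001
19142 = 19*1001 + 123
1001 = 8*123 + 17
123 = 7*17 + 4
17 = 4*4 + 1
4 = 4*1 + 0
Since gcd(2974772, 6143967) = 1, back-substitute to write 1 as a combination:
1 = 17 − 4·4
1 = −4·123 + 29·17
1 = 29·1001 − 236·123
1 = −236·19142 + 4513·1001
1 = 4513·58427 − 13775·19142
1 = −13775·194423 + 45838·58427
1 = 45838·2974772 − 701345·194423
1 = −701345·6143967 + 1448528·2974772
So 2974772·1448528 ≡ 1 (mod 6143967).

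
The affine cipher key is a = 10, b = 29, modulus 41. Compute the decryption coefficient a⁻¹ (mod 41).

Apply the Euclidean algorithm to 41 and 10:
41 = 4·10 + 1
10 = 10·1 + 0
gcd = 1, so the inverse exists. Back-substitute:
1 = 41 − 4·10
Hence 10⁻¹ ≡ -4 ≡ 37 (mod 41).

37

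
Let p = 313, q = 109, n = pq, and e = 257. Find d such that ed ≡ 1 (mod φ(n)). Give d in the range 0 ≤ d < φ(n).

φ(n) = (p−1)(q−1) = 312·108 = 33696.
Need d with 257·d ≡ 1 (mod 33696). Apply the extended Euclidean algorithm:
33696 = 131×257 + 29
257 = 8×29 + 25
29 = 1×25 + 4
25 = 6×4 + 1
4 = 4×1 + 0
Back-substitute:
1 = 25 − 6·4
1 = −6·29 + 7·25
1 = 7·257 − 62·29
1 = −62·33696 + 8129·257
So 257·8129 ≡ 1 (mod 33696), hence d = 8129.

8129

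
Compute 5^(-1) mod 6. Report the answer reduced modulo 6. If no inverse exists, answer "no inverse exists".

5

Run Euclid on (6, 5):
6 = 1·5 + 1
5 = 5·1 + 0
The gcd is 1. Working backward:
1 = 6 − 5
Hence 5⁻¹ ≡ -1 ≡ 5 (mod 6).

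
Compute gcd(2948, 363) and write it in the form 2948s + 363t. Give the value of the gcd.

Repeated division:
2948 = 8·363 + 44
363 = 8·44 + 11
44 = 4·11 + 0
gcd(2948, 363) = 11.
Back-substituting:
11 = 363 − 8·44
11 = −8·2948 + 65·363
So 11 = (-8)·2948 + (65)·363.

11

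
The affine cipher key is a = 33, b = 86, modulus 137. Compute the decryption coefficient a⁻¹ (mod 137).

54

Run Euclid on (137, 33):
137 = 4*33 + 5
33 = 6*5 + 3
5 = 1*3 + 2
3 = 1*2 + 1
2 = 2*1 + 0
gcd = 1, so the inverse exists. Back-substitute:
1 = 3 − 2
1 = −5 + 2·3
1 = 2·33 − 13·5
1 = −13·137 + 54·33
So 33·54 ≡ 1 (mod 137).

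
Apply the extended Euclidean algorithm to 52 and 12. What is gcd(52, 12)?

Euclidean algorithm:
52 = 4·12 + 4
12 = 3·4 + 0
gcd(52, 12) = 4.
Back-substituting:
4 = 52 − 4·12
So 4 = (1)·52 + (-4)·12.

4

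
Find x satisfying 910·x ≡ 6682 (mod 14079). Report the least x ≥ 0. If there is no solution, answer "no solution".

193

First find gcd(910, 14079):
14079 = 15×910 + 429
910 = 2×429 + 52
429 = 8×52 + 13
52 = 4×13 + 0
gcd = 13 and 13 | 6682, so solutions exist. Divide through by 13: 70x ≡ 514 (mod 1083).
Now find 70⁻¹ mod 1083:
1083 = 15·70 + 33
70 = 2·33 + 4
33 = 8·4 + 1
4 = 4·1 + 0
Back-substitute:
1 = 33 − 8·4
1 = −8·70 + 17·33
1 = 17·1083 − 263·70
So 70·(-263) ≡ 1 (mod 1083), i.e. 70⁻¹ ≡ 820.
Then x ≡ 820·514 ≡ 193 (mod 1083); the smallest non-negative solution is x = 193.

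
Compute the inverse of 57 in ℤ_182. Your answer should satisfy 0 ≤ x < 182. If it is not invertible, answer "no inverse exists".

99

Apply the Euclidean algorithm to 182 and 57:
182 = 3·57 + 11
57 = 5·11 + 2
11 = 5·2 + 1
2 = 2·1 + 0
gcd = 1, so the inverse exists. Back-substitute:
1 = 11 − 5·2
1 = −5·57 + 26·11
1 = 26·182 − 83·57
Hence 57⁻¹ ≡ -83 ≡ 99 (mod 182).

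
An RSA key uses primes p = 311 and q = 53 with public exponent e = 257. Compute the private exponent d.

11353

φ(n) = (p−1)(q−1) = 310·52 = 16120.
Need d with 257·d ≡ 1 (mod 16120). Apply the extended Euclidean algorithm:
16120 = 62*257 + 186
257 = 1*186 + 71
186 = 2*71 + 44
71 = 1*44 + 27
44 = 1*27 + 17
27 = 1*17 + 10
17 = 1*10 + 7
10 = 1*7 + 3
7 = 2*3 + 1
3 = 3*1 + 0
Back-substitute:
1 = 7 − 2·3
1 = −2·10 + 3·7
1 = 3·17 − 5·10
1 = −5·27 + 8·17
1 = 8·44 − 13·27
1 = −13·71 + 21·44
1 = 21·186 − 55·71
1 = −55·257 + 76·186
1 = 76·16120 − 4767·257
So 257·(-4767) ≡ 1 (mod 16120), hence d ≡ -4767 ≡ 11353 (mod 16120).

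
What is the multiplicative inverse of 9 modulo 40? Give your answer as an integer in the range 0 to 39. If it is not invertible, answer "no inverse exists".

gcd(40, 9) by repeated division:
40 = 4×9 + 4
9 = 2×4 + 1
4 = 4×1 + 0
The gcd is 1. Working backward:
1 = 9 − 2·4
1 = −2·40 + 9·9
So 9·9 ≡ 1 (mod 40).

9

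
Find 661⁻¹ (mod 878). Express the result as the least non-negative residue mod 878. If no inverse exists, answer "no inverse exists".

Run Euclid on (878, 661):
878 = 1·661 + 217
661 = 3·217 + 10
217 = 21·10 + 7
10 = 1·7 + 3
7 = 2·3 + 1
3 = 3·1 + 0
gcd = 1, so the inverse exists. Back-substitute:
1 = 7 − 2·3
1 = −2·10 + 3·7
1 = 3·217 − 65·10
1 = −65·661 + 198·217
1 = 198·878 − 263·661
Hence 661⁻¹ ≡ -263 ≡ 615 (mod 878).

615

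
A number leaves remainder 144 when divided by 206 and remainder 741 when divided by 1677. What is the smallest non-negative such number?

Write x = 144 + 206·k. Then 206·k ≡ 741 − 144 ≡ 597 (mod 1677).
Need 206⁻¹ mod 1677. Extended Euclid on (1677, 206):
1677 = 8*206 + 29
206 = 7*29 + 3
29 = 9*3 + 2
3 = 1*2 + 1
2 = 2*1 + 0
Back-substitute:
1 = 3 − 2
1 = −29 + 10·3
1 = 10·206 − 71·29
1 = −71·1677 + 578·206
206⁻¹ ≡ 578 (mod 1677), so k ≡ 578·597 ≡ 1281 (mod 1677).
x = 144 + 206·1281 = 264030.

264030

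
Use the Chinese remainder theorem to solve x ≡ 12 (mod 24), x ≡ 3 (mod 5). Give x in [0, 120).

Write x = 12 + 24·k. Then 24·k ≡ 3 − 12 ≡ 1 (mod 5).
Need 24⁻¹ mod 5. Extended Euclid on (5, 4):
5 = 1·4 + 1
4 = 4·1 + 0
Back-substitute:
1 = 5 − 4
24⁻¹ ≡ 4 (mod 5), so k ≡ 4·1 ≡ 4 (mod 5).
x = 12 + 24·4 = 108.

108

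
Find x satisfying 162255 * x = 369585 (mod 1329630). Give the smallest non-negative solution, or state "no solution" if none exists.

35641

First find gcd(162255, 1329630):
1329630 = 8*162255 + 31590
162255 = 5*31590 + 4305
31590 = 7*4305 + 1455
4305 = 2*1455 + 1395
1455 = 1*1395 + 60
1395 = 23*60 + 15
60 = 4*15 + 0
gcd = 15 and 15 | 369585, so solutions exist. Divide through by 15: 10817x ≡ 24639 (mod 88642).
Now find 10817⁻¹ mod 88642:
88642 = 8×10817 + 2106
10817 = 5×2106 + 287
2106 = 7×287 + 97
287 = 2×97 + 93
97 = 1×93 + 4
93 = 23×4 + 1
4 = 4×1 + 0
Back-substitute:
1 = 93 − 23·4
1 = −23·97 + 24·93
1 = 24·287 − 71·97
1 = −71·2106 + 521·287
1 = 521·10817 − 2676·2106
1 = −2676·88642 + 21929·10817
So 10817⁻¹ ≡ 21929 (mod 88642).
Then x ≡ 21929·24639 ≡ 35641 (mod 88642); the smallest non-negative solution is x = 35641.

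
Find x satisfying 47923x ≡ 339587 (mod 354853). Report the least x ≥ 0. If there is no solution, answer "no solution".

First find gcd(47923, 354853):
354853 = 7*47923 + 19392
47923 = 2*19392 + 9139
19392 = 2*9139 + 1114
9139 = 8*1114 + 227
1114 = 4*227 + 206
227 = 1*206 + 21
206 = 9*21 + 17
21 = 1*17 + 4
17 = 4*4 + 1
4 = 4*1 + 0
gcd = 1, so a unique solution mod 354853 exists.
Back-substitute for the Bézout coefficients:
1 = 17 − 4·4
1 = −4·21 + 5·17
1 = 5·206 − 49·21
1 = −49·227 + 54·206
1 = 54·1114 − 265·227
1 = −265·9139 + 2174·1114
1 = 2174·19392 − 4613·9139
1 = −4613·47923 + 11400·19392
1 = 11400·354853 − 84413·47923
So 47923·(-84413) ≡ 1 (mod 354853), giving 47923⁻¹ ≡ 270440.
x ≡ 47923⁻¹·339587 ≡ 270440·339587 ≡ 177615 (mod 354853).

177615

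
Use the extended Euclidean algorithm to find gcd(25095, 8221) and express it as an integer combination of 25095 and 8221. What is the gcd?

1

Repeated division:
25095 = 3·8221 + 432
8221 = 19·432 + 13
432 = 33·13 + 3
13 = 4·3 + 1
3 = 3·1 + 0
gcd(25095, 8221) = 1.
Back-substituting:
1 = 13 − 4·3
1 = −4·432 + 133·13
1 = 133·8221 − 2531·432
1 = −2531·25095 + 7726·8221
So 1 = (-2531)·25095 + (7726)·8221.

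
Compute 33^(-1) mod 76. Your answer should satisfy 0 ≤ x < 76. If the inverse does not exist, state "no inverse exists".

gcd(76, 33) by repeated division:
76 = 2·33 + 10
33 = 3·10 + 3
10 = 3·3 + 1
3 = 3·1 + 0
The gcd is 1. Working backward:
1 = 10 − 3·3
1 = −3·33 + 10·10
1 = 10·76 − 23·33
Thus 33·(-23) ≡ 1 (mod 76); reducing, -23 mod 76 = 53.

53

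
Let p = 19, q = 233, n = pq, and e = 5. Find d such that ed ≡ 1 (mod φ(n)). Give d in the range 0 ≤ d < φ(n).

3341

φ(n) = (p−1)(q−1) = 18·232 = 4176.
Need d with 5·d ≡ 1 (mod 4176). Apply the extended Euclidean algorithm:
4176 = 835·5 + 1
5 = 5·1 + 0
Back-substitute:
1 = 4176 − 835·5
So 5·(-835) ≡ 1 (mod 4176), hence d ≡ -835 ≡ 3341 (mod 4176).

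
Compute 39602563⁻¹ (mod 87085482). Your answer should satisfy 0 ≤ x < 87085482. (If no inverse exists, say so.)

Euclidean algorithm on 87085482, 39602563:
87085482 = 2×39602563 + 7880356
39602563 = 5×7880356 + 200783
7880356 = 39×200783 + 49819
200783 = 4×49819 + 1507
49819 = 33×1507 + 88
1507 = 17×88 + 11
88 = 8×11 + 0
gcd(39602563, 87085482) = 11 ≠ 1, so 39602563 has no multiplicative inverse modulo 87085482.

no inverse exists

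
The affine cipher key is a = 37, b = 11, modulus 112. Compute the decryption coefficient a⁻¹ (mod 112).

109

gcd(112, 37) by repeated division:
112 = 3×37 + 1
37 = 37×1 + 0
Since gcd(37, 112) = 1, back-substitute to write 1 as a combination:
1 = 112 − 3·37
Hence 37⁻¹ ≡ -3 ≡ 109 (mod 112).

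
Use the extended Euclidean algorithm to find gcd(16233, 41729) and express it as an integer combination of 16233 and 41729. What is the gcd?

1

Euclidean algorithm:
41729 = 2×16233 + 9263
16233 = 1×9263 + 6970
9263 = 1×6970 + 2293
6970 = 3×2293 + 91
2293 = 25×91 + 18
91 = 5×18 + 1
18 = 18×1 + 0
gcd(16233, 41729) = 1.
Back-substituting:
1 = 91 − 5·18
1 = −5·2293 + 126·91
1 = 126·6970 − 383·2293
1 = −383·9263 + 509·6970
1 = 509·16233 − 892·9263
1 = −892·41729 + 2293·16233
So 1 = (-892)·41729 + (2293)·16233.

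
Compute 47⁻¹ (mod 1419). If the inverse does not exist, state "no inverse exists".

785

Run Euclid on (1419, 47):
1419 = 30·47 + 9
47 = 5·9 + 2
9 = 4·2 + 1
2 = 2·1 + 0
Since gcd(47, 1419) = 1, back-substitute to write 1 as a combination:
1 = 9 − 4·2
1 = −4·47 + 21·9
1 = 21·1419 − 634·47
Hence 47⁻¹ ≡ -634 ≡ 785 (mod 1419).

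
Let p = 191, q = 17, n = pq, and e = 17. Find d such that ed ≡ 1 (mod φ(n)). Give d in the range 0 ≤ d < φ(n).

1073

φ(n) = (p−1)(q−1) = 190·16 = 3040.
Need d with 17·d ≡ 1 (mod 3040). Apply the extended Euclidean algorithm:
3040 = 178×17 + 14
17 = 1×14 + 3
14 = 4×3 + 2
3 = 1×2 + 1
2 = 2×1 + 0
Back-substitute:
1 = 3 − 2
1 = −14 + 5·3
1 = 5·17 − 6·14
1 = −6·3040 + 1073·17
So 17·1073 ≡ 1 (mod 3040), hence d = 1073.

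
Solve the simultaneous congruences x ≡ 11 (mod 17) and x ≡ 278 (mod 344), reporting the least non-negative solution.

Write x = 11 + 17·k. Then 17·k ≡ 278 − 11 ≡ 267 (mod 344).
Need 17⁻¹ mod 344. Extended Euclid on (344, 17):
344 = 20×17 + 4
17 = 4×4 + 1
4 = 4×1 + 0
Back-substitute:
1 = 17 − 4·4
1 = −4·344 + 81·17
17⁻¹ ≡ 81 (mod 344), so k ≡ 81·267 ≡ 299 (mod 344).
x = 11 + 17·299 = 5094.

5094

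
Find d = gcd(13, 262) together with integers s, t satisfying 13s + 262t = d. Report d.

Repeated division:
262 = 20*13 + 2
13 = 6*2 + 1
2 = 2*1 + 0
gcd(13, 262) = 1.
Working backward:
1 = 13 − 6·2
1 = −6·262 + 121·13
So 1 = (-6)·262 + (121)·13.

1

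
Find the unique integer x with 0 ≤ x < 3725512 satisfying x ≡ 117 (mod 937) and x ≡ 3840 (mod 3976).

3713448

Write x = 117 + 937·k. Then 937·k ≡ 3840 − 117 ≡ 3723 (mod 3976).
Need 937⁻¹ mod 3976. Extended Euclid on (3976, 937):
3976 = 4*937 + 228
937 = 4*228 + 25
228 = 9*25 + 3
25 = 8*3 + 1
3 = 3*1 + 0
Back-substitute:
1 = 25 − 8·3
1 = −8·228 + 73·25
1 = 73·937 − 300·228
1 = −300·3976 + 1273·937
937⁻¹ ≡ 1273 (mod 3976), so k ≡ 1273·3723 ≡ 3963 (mod 3976).
x = 117 + 937·3963 = 3713448.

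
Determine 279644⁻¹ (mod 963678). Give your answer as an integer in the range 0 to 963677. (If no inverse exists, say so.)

no inverse exists

Compute gcd(279644, 963678):
963678 = 3·279644 + 124746
279644 = 2·124746 + 30152
124746 = 4·30152 + 4138
30152 = 7·4138 + 1186
4138 = 3·1186 + 580
1186 = 2·580 + 26
580 = 22·26 + 8
26 = 3·8 + 2
8 = 4·2 + 0
Since gcd = 2 > 1, 279644 is not a unit mod 963678.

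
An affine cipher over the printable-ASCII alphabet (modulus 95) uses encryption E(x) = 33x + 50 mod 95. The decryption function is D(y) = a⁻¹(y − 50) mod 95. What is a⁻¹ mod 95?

72

Apply the Euclidean algorithm to 95 and 33:
95 = 2·33 + 29
33 = 1·29 + 4
29 = 7·4 + 1
4 = 4·1 + 0
The gcd is 1. Working backward:
1 = 29 − 7·4
1 = −7·33 + 8·29
1 = 8·95 − 23·33
So 33·(-23) ≡ 1 (mod 95), and -23 ≡ 72 (mod 95).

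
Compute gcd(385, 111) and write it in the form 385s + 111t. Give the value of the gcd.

1

Apply Euclid's algorithm to 385 and 111:
385 = 3*111 + 52
111 = 2*52 + 7
52 = 7*7 + 3
7 = 2*3 + 1
3 = 3*1 + 0
gcd(385, 111) = 1.
Express as a combination:
1 = 7 − 2·3
1 = −2·52 + 15·7
1 = 15·111 − 32·52
1 = −32·385 + 111·111
So 1 = (-32)·385 + (111)·111.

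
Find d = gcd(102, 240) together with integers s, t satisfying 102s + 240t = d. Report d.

Apply Euclid's algorithm to 240 and 102:
240 = 2·102 + 36
102 = 2·36 + 30
36 = 1·30 + 6
30 = 5·6 + 0
gcd(102, 240) = 6.
Back-substituting:
6 = 36 − 30
6 = −102 + 3·36
6 = 3·240 − 7·102
So 6 = (3)·240 + (-7)·102.

6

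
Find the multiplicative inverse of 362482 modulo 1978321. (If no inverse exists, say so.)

475481

Run Euclid on (1978321, 362482):
1978321 = 5·362482 + 165911
362482 = 2·165911 + 30660
165911 = 5·30660 + 12611
30660 = 2·12611 + 5438
12611 = 2·5438 + 1735
5438 = 3·1735 + 233
1735 = 7·233 + 104
233 = 2·104 + 25
104 = 4·25 + 4
25 = 6·4 + 1
4 = 4·1 + 0
The gcd is 1. Working backward:
1 = 25 − 6·4
1 = −6·104 + 25·25
1 = 25·233 − 56·104
1 = −56·1735 + 417·233
1 = 417·5438 − 1307·1735
1 = −1307·12611 + 3031·5438
1 = 3031·30660 − 7369·12611
1 = −7369·165911 + 39876·30660
1 = 39876·362482 − 87121·165911
1 = −87121·1978321 + 475481·362482
So 362482·475481 ≡ 1 (mod 1978321).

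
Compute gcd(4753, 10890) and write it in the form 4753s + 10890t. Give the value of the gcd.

1

Euclidean algorithm:
10890 = 2*4753 + 1384
4753 = 3*1384 + 601
1384 = 2*601 + 182
601 = 3*182 + 55
182 = 3*55 + 17
55 = 3*17 + 4
17 = 4*4 + 1
4 = 4*1 + 0
gcd(4753, 10890) = 1.
Express as a combination:
1 = 17 − 4·4
1 = −4·55 + 13·17
1 = 13·182 − 43·55
1 = −43·601 + 142·182
1 = 142·1384 − 327·601
1 = −327·4753 + 1123·1384
1 = 1123·10890 − 2573·4753
So 1 = (1123)·10890 + (-2573)·4753.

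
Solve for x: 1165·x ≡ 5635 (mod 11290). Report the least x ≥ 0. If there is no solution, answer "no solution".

First find gcd(1165, 11290):
11290 = 9×1165 + 805
1165 = 1×805 + 360
805 = 2×360 + 85
360 = 4×85 + 20
85 = 4×20 + 5
20 = 4×5 + 0
gcd = 5 and 5 | 5635, so solutions exist. Divide through by 5: 233x ≡ 1127 (mod 2258).
Now find 233⁻¹ mod 2258:
2258 = 9×233 + 161
233 = 1×161 + 72
161 = 2×72 + 17
72 = 4×17 + 4
17 = 4×4 + 1
4 = 4×1 + 0
Back-substitute:
1 = 17 − 4·4
1 = −4·72 + 17·17
1 = 17·161 − 38·72
1 = −38·233 + 55·161
1 = 55·2258 − 533·233
So 233·(-533) ≡ 1 (mod 2258), i.e. 233⁻¹ ≡ 1725.
Then x ≡ 1725·1127 ≡ 2195 (mod 2258); the smallest non-negative solution is x = 2195.

2195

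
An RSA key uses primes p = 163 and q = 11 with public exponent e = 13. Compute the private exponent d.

997

φ(n) = (p−1)(q−1) = 162·10 = 1620.
Need d with 13·d ≡ 1 (mod 1620). Apply the extended Euclidean algorithm:
1620 = 124×13 + 8
13 = 1×8 + 5
8 = 1×5 + 3
5 = 1×3 + 2
3 = 1×2 + 1
2 = 2×1 + 0
Back-substitute:
1 = 3 − 2
1 = −5 + 2·3
1 = 2·8 − 3·5
1 = −3·13 + 5·8
1 = 5·1620 − 623·13
So 13·(-623) ≡ 1 (mod 1620), hence d ≡ -623 ≡ 997 (mod 1620).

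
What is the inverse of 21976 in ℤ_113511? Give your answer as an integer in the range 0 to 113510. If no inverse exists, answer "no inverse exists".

Extended Euclidean algorithm:
113511 = 5×21976 + 3631
21976 = 6×3631 + 190
3631 = 19×190 + 21
190 = 9×21 + 1
21 = 21×1 + 0
The gcd is 1. Working backward:
1 = 190 − 9·21
1 = −9·3631 + 172·190
1 = 172·21976 − 1041·3631
1 = −1041·113511 + 5377·21976
So 21976·5377 ≡ 1 (mod 113511).

5377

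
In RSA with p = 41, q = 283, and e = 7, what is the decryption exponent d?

3223

φ(n) = (p−1)(q−1) = 40·282 = 11280.
Need d with 7·d ≡ 1 (mod 11280). Apply the extended Euclidean algorithm:
11280 = 1611·7 + 3
7 = 2·3 + 1
3 = 3·1 + 0
Back-substitute:
1 = 7 − 2·3
1 = −2·11280 + 3223·7
So 7·3223 ≡ 1 (mod 11280), hence d = 3223.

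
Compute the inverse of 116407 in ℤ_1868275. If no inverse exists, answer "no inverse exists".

1801493

Apply the Euclidean algorithm to 1868275 and 116407:
1868275 = 16*116407 + 5763
116407 = 20*5763 + 1147
5763 = 5*1147 + 28
1147 = 40*28 + 27
28 = 1*27 + 1
27 = 27*1 + 0
gcd = 1, so the inverse exists. Back-substitute:
1 = 28 − 27
1 = −1147 + 41·28
1 = 41·5763 − 206·1147
1 = −206·116407 + 4161·5763
1 = 4161·1868275 − 66782·116407
Thus 116407·(-66782) ≡ 1 (mod 1868275); reducing, -66782 mod 1868275 = 1801493.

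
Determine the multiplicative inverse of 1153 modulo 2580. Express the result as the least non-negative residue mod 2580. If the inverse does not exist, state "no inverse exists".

1177

Apply the Euclidean algorithm to 2580 and 1153:
2580 = 2×1153 + 274
1153 = 4×274 + 57
274 = 4×57 + 46
57 = 1×46 + 11
46 = 4×11 + 2
11 = 5×2 + 1
2 = 2×1 + 0
The gcd is 1. Working backward:
1 = 11 − 5·2
1 = −5·46 + 21·11
1 = 21·57 − 26·46
1 = −26·274 + 125·57
1 = 125·1153 − 526·274
1 = −526·2580 + 1177·1153
So 1153·1177 ≡ 1 (mod 2580).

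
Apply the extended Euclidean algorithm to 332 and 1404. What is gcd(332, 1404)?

Euclidean algorithm:
1404 = 4*332 + 76
332 = 4*76 + 28
76 = 2*28 + 20
28 = 1*20 + 8
20 = 2*8 + 4
8 = 2*4 + 0
gcd(332, 1404) = 4.
Express as a combination:
4 = 20 − 2·8
4 = −2·28 + 3·20
4 = 3·76 − 8·28
4 = −8·332 + 35·76
4 = 35·1404 − 148·332
So 4 = (35)·1404 + (-148)·332.

4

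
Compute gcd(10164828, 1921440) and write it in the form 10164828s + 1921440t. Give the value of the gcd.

Euclidean algorithm:
10164828 = 5*1921440 + 557628
1921440 = 3*557628 + 248556
557628 = 2*248556 + 60516
248556 = 4*60516 + 6492
60516 = 9*6492 + 2088
6492 = 3*2088 + 228
2088 = 9*228 + 36
228 = 6*36 + 12
36 = 3*12 + 0
gcd(10164828, 1921440) = 12.
Back-substituting:
12 = 228 − 6·36
12 = −6·2088 + 55·228
12 = 55·6492 − 171·2088
12 = −171·60516 + 1594·6492
12 = 1594·248556 − 6547·60516
12 = −6547·557628 + 14688·248556
12 = 14688·1921440 − 50611·557628
12 = −50611·10164828 + 267743·1921440
So 12 = (-50611)·10164828 + (267743)·1921440.

12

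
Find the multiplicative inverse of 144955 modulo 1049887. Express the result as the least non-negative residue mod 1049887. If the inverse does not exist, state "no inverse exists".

Apply the Euclidean algorithm to 1049887 and 144955:
1049887 = 7·144955 + 35202
144955 = 4·35202 + 4147
35202 = 8·4147 + 2026
4147 = 2·2026 + 95
2026 = 21·95 + 31
95 = 3·31 + 2
31 = 15·2 + 1
2 = 2·1 + 0
Since gcd(144955, 1049887) = 1, back-substitute to write 1 as a combination:
1 = 31 − 15·2
1 = −15·95 + 46·31
1 = 46·2026 − 981·95
1 = −981·4147 + 2008·2026
1 = 2008·35202 − 17045·4147
1 = −17045·144955 + 70188·35202
1 = 70188·1049887 − 508361·144955
Thus 144955·(-508361) ≡ 1 (mod 1049887); reducing, -508361 mod 1049887 = 541526.

541526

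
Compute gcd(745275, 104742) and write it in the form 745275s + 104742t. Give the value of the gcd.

3

Repeated division:
745275 = 7*104742 + 12081
104742 = 8*12081 + 8094
12081 = 1*8094 + 3987
8094 = 2*3987 + 120
3987 = 33*120 + 27
120 = 4*27 + 12
27 = 2*12 + 3
12 = 4*3 + 0
gcd(745275, 104742) = 3.
Working backward:
3 = 27 − 2·12
3 = −2·120 + 9·27
3 = 9·3987 − 299·120
3 = −299·8094 + 607·3987
3 = 607·12081 − 906·8094
3 = −906·104742 + 7855·12081
3 = 7855·745275 − 55891·104742
So 3 = (7855)·745275 + (-55891)·104742.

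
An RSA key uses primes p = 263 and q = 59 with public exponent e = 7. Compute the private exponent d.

2171

φ(n) = (p−1)(q−1) = 262·58 = 15196.
Need d with 7·d ≡ 1 (mod 15196). Apply the extended Euclidean algorithm:
15196 = 2170×7 + 6
7 = 1×6 + 1
6 = 6×1 + 0
Back-substitute:
1 = 7 − 6
1 = −15196 + 2171·7
So 7·2171 ≡ 1 (mod 15196), hence d = 2171.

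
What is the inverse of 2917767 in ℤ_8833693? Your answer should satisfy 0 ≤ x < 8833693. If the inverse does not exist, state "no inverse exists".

Run Euclid on (8833693, 2917767):
8833693 = 3·2917767 + 80392
2917767 = 36·80392 + 23655
80392 = 3·23655 + 9427
23655 = 2·9427 + 4801
9427 = 1·4801 + 4626
4801 = 1·4626 + 175
4626 = 26·175 + 76
175 = 2·76 + 23
76 = 3·23 + 7
23 = 3·7 + 2
7 = 3·2 + 1
2 = 2·1 + 0
gcd = 1, so the inverse exists. Back-substitute:
1 = 7 − 3·2
1 = −3·23 + 10·7
1 = 10·76 − 33·23
1 = −33·175 + 76·76
1 = 76·4626 − 2009·175
1 = −2009·4801 + 2085·4626
1 = 2085·9427 − 4094·4801
1 = −4094·23655 + 10273·9427
1 = 10273·80392 − 34913·23655
1 = −34913·2917767 + 1267141·80392
1 = 1267141·8833693 − 3836336·2917767
Hence 2917767⁻¹ ≡ -3836336 ≡ 4997357 (mod 8833693).

4997357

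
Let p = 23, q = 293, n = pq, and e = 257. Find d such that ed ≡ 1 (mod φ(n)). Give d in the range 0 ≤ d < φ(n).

φ(n) = (p−1)(q−1) = 22·292 = 6424.
Need d with 257·d ≡ 1 (mod 6424). Apply the extended Euclidean algorithm:
6424 = 24*257 + 256
257 = 1*256 + 1
256 = 256*1 + 0
Back-substitute:
1 = 257 − 256
1 = −6424 + 25·257
So 257·25 ≡ 1 (mod 6424), hence d = 25.

25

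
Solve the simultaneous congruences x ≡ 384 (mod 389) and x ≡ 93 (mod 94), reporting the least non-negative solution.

8553

Write x = 384 + 389·k. Then 389·k ≡ 93 − 384 ≡ 85 (mod 94).
Need 389⁻¹ mod 94. Extended Euclid on (94, 13):
94 = 7·13 + 3
13 = 4·3 + 1
3 = 3·1 + 0
Back-substitute:
1 = 13 − 4·3
1 = −4·94 + 29·13
389⁻¹ ≡ 29 (mod 94), so k ≡ 29·85 ≡ 21 (mod 94).
x = 384 + 389·21 = 8553.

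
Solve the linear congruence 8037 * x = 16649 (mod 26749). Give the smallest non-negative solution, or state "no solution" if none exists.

17229

First find gcd(8037, 26749):
26749 = 3×8037 + 2638
8037 = 3×2638 + 123
2638 = 21×123 + 55
123 = 2×55 + 13
55 = 4×13 + 3
13 = 4×3 + 1
3 = 3×1 + 0
gcd = 1, so a unique solution mod 26749 exists.
Back-substitute for the Bézout coefficients:
1 = 13 − 4·3
1 = −4·55 + 17·13
1 = 17·123 − 38·55
1 = −38·2638 + 815·123
1 = 815·8037 − 2483·2638
1 = −2483·26749 + 8264·8037
So 8037·(8264) ≡ 1 (mod 26749), giving 8037⁻¹ ≡ 8264.
x ≡ 8037⁻¹·16649 ≡ 8264·16649 ≡ 17229 (mod 26749).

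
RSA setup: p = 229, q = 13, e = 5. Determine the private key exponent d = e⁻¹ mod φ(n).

φ(n) = (p−1)(q−1) = 228·12 = 2736.
Need d with 5·d ≡ 1 (mod 2736). Apply the extended Euclidean algorithm:
2736 = 547·5 + 1
5 = 5·1 + 0
Back-substitute:
1 = 2736 − 547·5
So 5·(-547) ≡ 1 (mod 2736), hence d ≡ -547 ≡ 2189 (mod 2736).

2189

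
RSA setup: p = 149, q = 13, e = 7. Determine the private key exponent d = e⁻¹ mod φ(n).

φ(n) = (p−1)(q−1) = 148·12 = 1776.
Need d with 7·d ≡ 1 (mod 1776). Apply the extended Euclidean algorithm:
1776 = 253·7 + 5
7 = 1·5 + 2
5 = 2·2 + 1
2 = 2·1 + 0
Back-substitute:
1 = 5 − 2·2
1 = −2·7 + 3·5
1 = 3·1776 − 761·7
So 7·(-761) ≡ 1 (mod 1776), hence d ≡ -761 ≡ 1015 (mod 1776).

1015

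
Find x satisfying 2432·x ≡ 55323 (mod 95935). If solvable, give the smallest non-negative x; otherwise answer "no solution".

First find gcd(2432, 95935):
95935 = 39*2432 + 1087
2432 = 2*1087 + 258
1087 = 4*258 + 55
258 = 4*55 + 38
55 = 1*38 + 17
38 = 2*17 + 4
17 = 4*4 + 1
4 = 4*1 + 0
gcd = 1, so a unique solution mod 95935 exists.
Back-substitute for the Bézout coefficients:
1 = 17 − 4·4
1 = −4·38 + 9·17
1 = 9·55 − 13·38
1 = −13·258 + 61·55
1 = 61·1087 − 257·258
1 = −257·2432 + 575·1087
1 = 575·95935 − 22682·2432
So 2432·(-22682) ≡ 1 (mod 95935), giving 2432⁻¹ ≡ 73253.
x ≡ 2432⁻¹·55323 ≡ 73253·55323 ≡ 89449 (mod 95935).

89449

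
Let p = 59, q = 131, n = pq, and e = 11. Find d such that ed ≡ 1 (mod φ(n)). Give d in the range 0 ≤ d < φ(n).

1371

φ(n) = (p−1)(q−1) = 58·130 = 7540.
Need d with 11·d ≡ 1 (mod 7540). Apply the extended Euclidean algorithm:
7540 = 685×11 + 5
11 = 2×5 + 1
5 = 5×1 + 0
Back-substitute:
1 = 11 − 2·5
1 = −2·7540 + 1371·11
So 11·1371 ≡ 1 (mod 7540), hence d = 1371.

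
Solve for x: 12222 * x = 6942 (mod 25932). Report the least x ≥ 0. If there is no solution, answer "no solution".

3633

First find gcd(12222, 25932):
25932 = 2*12222 + 1488
12222 = 8*1488 + 318
1488 = 4*318 + 216
318 = 1*216 + 102
216 = 2*102 + 12
102 = 8*12 + 6
12 = 2*6 + 0
gcd = 6 and 6 | 6942, so solutions exist. Divide through by 6: 2037x ≡ 1157 (mod 4322).
Now find 2037⁻¹ mod 4322:
4322 = 2×2037 + 248
2037 = 8×248 + 53
248 = 4×53 + 36
53 = 1×36 + 17
36 = 2×17 + 2
17 = 8×2 + 1
2 = 2×1 + 0
Back-substitute:
1 = 17 − 8·2
1 = −8·36 + 17·17
1 = 17·53 − 25·36
1 = −25·248 + 117·53
1 = 117·2037 − 961·248
1 = −961·4322 + 2039·2037
So 2037⁻¹ ≡ 2039 (mod 4322).
Then x ≡ 2039·1157 ≡ 3633 (mod 4322); the smallest non-negative solution is x = 3633.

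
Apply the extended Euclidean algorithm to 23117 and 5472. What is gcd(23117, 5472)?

1

Apply Euclid's algorithm to 23117 and 5472:
23117 = 4×5472 + 1229
5472 = 4×1229 + 556
1229 = 2×556 + 117
556 = 4×117 + 88
117 = 1×88 + 29
88 = 3×29 + 1
29 = 29×1 + 0
gcd(23117, 5472) = 1.
Working backward:
1 = 88 − 3·29
1 = −3·117 + 4·88
1 = 4·556 − 19·117
1 = −19·1229 + 42·556
1 = 42·5472 − 187·1229
1 = −187·23117 + 790·5472
So 1 = (-187)·23117 + (790)·5472.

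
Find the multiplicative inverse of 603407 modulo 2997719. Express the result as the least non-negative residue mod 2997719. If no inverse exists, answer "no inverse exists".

1612306

gcd(2997719, 603407) by repeated division:
2997719 = 4×603407 + 584091
603407 = 1×584091 + 19316
584091 = 30×19316 + 4611
19316 = 4×4611 + 872
4611 = 5×872 + 251
872 = 3×251 + 119
251 = 2×119 + 13
119 = 9×13 + 2
13 = 6×2 + 1
2 = 2×1 + 0
The gcd is 1. Working backward:
1 = 13 − 6·2
1 = −6·119 + 55·13
1 = 55·251 − 116·119
1 = −116·872 + 403·251
1 = 403·4611 − 2131·872
1 = −2131·19316 + 8927·4611
1 = 8927·584091 − 269941·19316
1 = −269941·603407 + 278868·584091
1 = 278868·2997719 − 1385413·603407
Thus 603407·(-1385413) ≡ 1 (mod 2997719); reducing, -1385413 mod 2997719 = 1612306.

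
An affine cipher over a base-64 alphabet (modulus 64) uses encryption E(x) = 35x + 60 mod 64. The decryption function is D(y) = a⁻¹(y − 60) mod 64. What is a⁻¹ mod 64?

gcd(64, 35) by repeated division:
64 = 1*35 + 29
35 = 1*29 + 6
29 = 4*6 + 5
6 = 1*5 + 1
5 = 5*1 + 0
gcd = 1, so the inverse exists. Back-substitute:
1 = 6 − 5
1 = −29 + 5·6
1 = 5·35 − 6·29
1 = −6·64 + 11·35
So 35·11 ≡ 1 (mod 64).

11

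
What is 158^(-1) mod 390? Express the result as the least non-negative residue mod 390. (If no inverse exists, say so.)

Euclidean algorithm on 390, 158:
390 = 2*158 + 74
158 = 2*74 + 10
74 = 7*10 + 4
10 = 2*4 + 2
4 = 2*2 + 0
The gcd is 2, not 1, hence no inverse exists.

no inverse exists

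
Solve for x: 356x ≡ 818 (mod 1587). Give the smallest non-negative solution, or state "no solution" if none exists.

457

First find gcd(356, 1587):
1587 = 4·356 + 163
356 = 2·163 + 30
163 = 5·30 + 13
30 = 2·13 + 4
13 = 3·4 + 1
4 = 4·1 + 0
gcd = 1, so a unique solution mod 1587 exists.
Back-substitute for the Bézout coefficients:
1 = 13 − 3·4
1 = −3·30 + 7·13
1 = 7·163 − 38·30
1 = −38·356 + 83·163
1 = 83·1587 − 370·356
So 356·(-370) ≡ 1 (mod 1587), giving 356⁻¹ ≡ 1217.
x ≡ 356⁻¹·818 ≡ 1217·818 ≡ 457 (mod 1587).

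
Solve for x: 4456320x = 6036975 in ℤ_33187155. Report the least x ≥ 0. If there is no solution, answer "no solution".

First find gcd(4456320, 33187155):
33187155 = 7×4456320 + 1992915
4456320 = 2×1992915 + 470490
1992915 = 4×470490 + 110955
470490 = 4×110955 + 26670
110955 = 4×26670 + 4275
26670 = 6×4275 + 1020
4275 = 4×1020 + 195
1020 = 5×195 + 45
195 = 4×45 + 15
45 = 3×15 + 0
gcd = 15 and 15 | 6036975, so solutions exist. Divide through by 15: 297088x ≡ 402465 (mod 2212477).
Now find 297088⁻¹ mod 2212477:
2212477 = 7*297088 + 132861
297088 = 2*132861 + 31366
132861 = 4*31366 + 7397
31366 = 4*7397 + 1778
7397 = 4*1778 + 285
1778 = 6*285 + 68
285 = 4*68 + 13
68 = 5*13 + 3
13 = 4*3 + 1
3 = 3*1 + 0
Back-substitute:
1 = 13 − 4·3
1 = −4·68 + 21·13
1 = 21·285 − 88·68
1 = −88·1778 + 549·285
1 = 549·7397 − 2284·1778
1 = −2284·31366 + 9685·7397
1 = 9685·132861 − 41024·31366
1 = −41024·297088 + 91733·132861
1 = 91733·2212477 − 683155·297088
So 297088·(-683155) ≡ 1 (mod 2212477), i.e. 297088⁻¹ ≡ 1529322.
Then x ≡ 1529322·402465 ≡ 752192 (mod 2212477); the smallest non-negative solution is x = 752192.

752192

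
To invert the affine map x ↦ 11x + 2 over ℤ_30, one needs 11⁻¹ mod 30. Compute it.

11

Apply the Euclidean algorithm to 30 and 11:
30 = 2×11 + 8
11 = 1×8 + 3
8 = 2×3 + 2
3 = 1×2 + 1
2 = 2×1 + 0
The gcd is 1. Working backward:
1 = 3 − 2
1 = −8 + 3·3
1 = 3·11 − 4·8
1 = −4·30 + 11·11
So 11·11 ≡ 1 (mod 30).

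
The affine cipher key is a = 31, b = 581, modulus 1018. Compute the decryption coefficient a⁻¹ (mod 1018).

821

Extended Euclidean algorithm:
1018 = 32*31 + 26
31 = 1*26 + 5
26 = 5*5 + 1
5 = 5*1 + 0
The gcd is 1. Working backward:
1 = 26 − 5·5
1 = −5·31 + 6·26
1 = 6·1018 − 197·31
Hence 31⁻¹ ≡ -197 ≡ 821 (mod 1018).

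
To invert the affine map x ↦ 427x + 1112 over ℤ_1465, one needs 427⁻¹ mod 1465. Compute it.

gcd(1465, 427) by repeated division:
1465 = 3*427 + 184
427 = 2*184 + 59
184 = 3*59 + 7
59 = 8*7 + 3
7 = 2*3 + 1
3 = 3*1 + 0
gcd = 1, so the inverse exists. Back-substitute:
1 = 7 − 2·3
1 = −2·59 + 17·7
1 = 17·184 − 53·59
1 = −53·427 + 123·184
1 = 123·1465 − 422·427
Thus 427·(-422) ≡ 1 (mod 1465); reducing, -422 mod 1465 = 1043.

1043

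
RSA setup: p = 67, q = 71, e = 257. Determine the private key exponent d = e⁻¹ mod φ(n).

φ(n) = (p−1)(q−1) = 66·70 = 4620.
Need d with 257·d ≡ 1 (mod 4620). Apply the extended Euclidean algorithm:
4620 = 17*257 + 251
257 = 1*251 + 6
251 = 41*6 + 5
6 = 1*5 + 1
5 = 5*1 + 0
Back-substitute:
1 = 6 − 5
1 = −251 + 42·6
1 = 42·257 − 43·251
1 = −43·4620 + 773·257
So 257·773 ≡ 1 (mod 4620), hence d = 773.

773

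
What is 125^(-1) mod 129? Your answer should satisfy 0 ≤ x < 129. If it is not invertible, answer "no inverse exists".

32

Extended Euclidean algorithm:
129 = 1×125 + 4
125 = 31×4 + 1
4 = 4×1 + 0
gcd = 1, so the inverse exists. Back-substitute:
1 = 125 − 31·4
1 = −31·129 + 32·125
So 125·32 ≡ 1 (mod 129).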